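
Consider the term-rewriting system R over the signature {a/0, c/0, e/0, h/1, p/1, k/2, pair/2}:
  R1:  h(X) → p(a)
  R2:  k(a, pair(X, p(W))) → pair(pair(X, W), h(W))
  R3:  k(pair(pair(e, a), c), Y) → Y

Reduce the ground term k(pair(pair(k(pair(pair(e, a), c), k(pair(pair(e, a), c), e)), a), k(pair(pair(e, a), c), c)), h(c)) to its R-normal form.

1. k(pair(pair(k(pair(pair(e, a), c), k(pair(pair(e, a), c), e)), a), k(pair(pair(e, a), c), c)), h(c))  →  k(pair(pair(k(pair(pair(e, a), c), e), a), k(pair(pair(e, a), c), c)), h(c))   [R3 at 1.1.1]
2. k(pair(pair(k(pair(pair(e, a), c), e), a), k(pair(pair(e, a), c), c)), h(c))  →  k(pair(pair(e, a), k(pair(pair(e, a), c), c)), h(c))   [R3 at 1.1.1]
3. k(pair(pair(e, a), k(pair(pair(e, a), c), c)), h(c))  →  k(pair(pair(e, a), c), h(c))   [R3 at 1.2]
4. k(pair(pair(e, a), c), h(c))  →  h(c)   [R3 at ε]
5. h(c)  →  p(a)   [R1 at ε]

p(a)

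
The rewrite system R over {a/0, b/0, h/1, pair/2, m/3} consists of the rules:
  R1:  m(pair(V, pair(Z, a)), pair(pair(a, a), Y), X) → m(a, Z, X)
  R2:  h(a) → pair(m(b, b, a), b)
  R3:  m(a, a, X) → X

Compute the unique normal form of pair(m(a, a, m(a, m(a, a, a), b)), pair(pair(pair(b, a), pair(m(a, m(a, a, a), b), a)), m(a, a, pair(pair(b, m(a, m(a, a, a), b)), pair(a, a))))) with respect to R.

1. pair(m(a, a, m(a, m(a, a, a), b)), pair(pair(pair(b, a), pair(m(a, m(a, a, a), b), a)), m(a, a, pair(pair(b, m(a, m(a, a, a), b)), pair(a, a)))))  →  pair(m(a, m(a, a, a), b), pair(pair(pair(b, a), pair(m(a, m(a, a, a), b), a)), m(a, a, pair(pair(b, m(a, m(a, a, a), b)), pair(a, a)))))   [R3 at 1]
2. pair(m(a, m(a, a, a), b), pair(pair(pair(b, a), pair(m(a, m(a, a, a), b), a)), m(a, a, pair(pair(b, m(a, m(a, a, a), b)), pair(a, a)))))  →  pair(m(a, a, b), pair(pair(pair(b, a), pair(m(a, m(a, a, a), b), a)), m(a, a, pair(pair(b, m(a, m(a, a, a), b)), pair(a, a)))))   [R3 at 1.2]
3. pair(m(a, a, b), pair(pair(pair(b, a), pair(m(a, m(a, a, a), b), a)), m(a, a, pair(pair(b, m(a, m(a, a, a), b)), pair(a, a)))))  →  pair(b, pair(pair(pair(b, a), pair(m(a, m(a, a, a), b), a)), m(a, a, pair(pair(b, m(a, m(a, a, a), b)), pair(a, a)))))   [R3 at 1]
4. pair(b, pair(pair(pair(b, a), pair(m(a, m(a, a, a), b), a)), m(a, a, pair(pair(b, m(a, m(a, a, a), b)), pair(a, a)))))  →  pair(b, pair(pair(pair(b, a), pair(m(a, a, b), a)), m(a, a, pair(pair(b, m(a, m(a, a, a), b)), pair(a, a)))))   [R3 at 2.1.2.1.2]
5. pair(b, pair(pair(pair(b, a), pair(m(a, a, b), a)), m(a, a, pair(pair(b, m(a, m(a, a, a), b)), pair(a, a)))))  →  pair(b, pair(pair(pair(b, a), pair(b, a)), m(a, a, pair(pair(b, m(a, m(a, a, a), b)), pair(a, a)))))   [R3 at 2.1.2.1]
6. pair(b, pair(pair(pair(b, a), pair(b, a)), m(a, a, pair(pair(b, m(a, m(a, a, a), b)), pair(a, a)))))  →  pair(b, pair(pair(pair(b, a), pair(b, a)), pair(pair(b, m(a, m(a, a, a), b)), pair(a, a))))   [R3 at 2.2]
7. pair(b, pair(pair(pair(b, a), pair(b, a)), pair(pair(b, m(a, m(a, a, a), b)), pair(a, a))))  →  pair(b, pair(pair(pair(b, a), pair(b, a)), pair(pair(b, m(a, a, b)), pair(a, a))))   [R3 at 2.2.1.2.2]
8. pair(b, pair(pair(pair(b, a), pair(b, a)), pair(pair(b, m(a, a, b)), pair(a, a))))  →  pair(b, pair(pair(pair(b, a), pair(b, a)), pair(pair(b, b), pair(a, a))))   [R3 at 2.2.1.2]

pair(b, pair(pair(pair(b, a), pair(b, a)), pair(pair(b, b), pair(a, a))))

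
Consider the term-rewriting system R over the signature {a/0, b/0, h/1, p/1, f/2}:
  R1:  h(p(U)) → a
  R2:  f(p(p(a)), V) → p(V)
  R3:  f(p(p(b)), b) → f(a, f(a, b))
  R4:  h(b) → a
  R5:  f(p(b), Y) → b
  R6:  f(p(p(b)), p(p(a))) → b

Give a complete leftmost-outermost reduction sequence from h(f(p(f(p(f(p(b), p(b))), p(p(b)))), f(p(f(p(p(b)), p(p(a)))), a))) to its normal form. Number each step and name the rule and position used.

a

1. h(f(p(f(p(f(p(b), p(b))), p(p(b)))), f(p(f(p(p(b)), p(p(a)))), a)))  →  h(f(p(f(p(b), p(p(b)))), f(p(f(p(p(b)), p(p(a)))), a)))   [R5 at 1.1.1.1.1]
2. h(f(p(f(p(b), p(p(b)))), f(p(f(p(p(b)), p(p(a)))), a)))  →  h(f(p(b), f(p(f(p(p(b)), p(p(a)))), a)))   [R5 at 1.1.1]
3. h(f(p(b), f(p(f(p(p(b)), p(p(a)))), a)))  →  h(b)   [R5 at 1]
4. h(b)  →  a   [R4 at ε]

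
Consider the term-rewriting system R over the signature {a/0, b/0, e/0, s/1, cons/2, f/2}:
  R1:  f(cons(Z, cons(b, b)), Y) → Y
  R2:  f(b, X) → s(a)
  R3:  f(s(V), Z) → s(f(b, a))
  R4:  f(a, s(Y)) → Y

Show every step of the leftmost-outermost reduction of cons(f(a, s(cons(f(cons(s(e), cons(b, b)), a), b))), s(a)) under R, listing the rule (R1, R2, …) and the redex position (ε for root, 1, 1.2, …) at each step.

1. cons(f(a, s(cons(f(cons(s(e), cons(b, b)), a), b))), s(a))  →  cons(cons(f(cons(s(e), cons(b, b)), a), b), s(a))   [R4 at 1]
2. cons(cons(f(cons(s(e), cons(b, b)), a), b), s(a))  →  cons(cons(a, b), s(a))   [R1 at 1.1]

cons(cons(a, b), s(a))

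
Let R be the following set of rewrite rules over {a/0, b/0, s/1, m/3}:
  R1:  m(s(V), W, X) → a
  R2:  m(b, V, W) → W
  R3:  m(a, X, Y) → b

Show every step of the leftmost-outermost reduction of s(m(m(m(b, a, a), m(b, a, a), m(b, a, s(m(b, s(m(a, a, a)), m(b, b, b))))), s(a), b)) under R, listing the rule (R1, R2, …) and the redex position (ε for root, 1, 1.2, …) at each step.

s(b)

1. s(m(m(m(b, a, a), m(b, a, a), m(b, a, s(m(b, s(m(a, a, a)), m(b, b, b))))), s(a), b))  →  s(m(m(a, m(b, a, a), m(b, a, s(m(b, s(m(a, a, a)), m(b, b, b))))), s(a), b))   [R2 at 1.1.1]
2. s(m(m(a, m(b, a, a), m(b, a, s(m(b, s(m(a, a, a)), m(b, b, b))))), s(a), b))  →  s(m(b, s(a), b))   [R3 at 1.1]
3. s(m(b, s(a), b))  →  s(b)   [R2 at 1]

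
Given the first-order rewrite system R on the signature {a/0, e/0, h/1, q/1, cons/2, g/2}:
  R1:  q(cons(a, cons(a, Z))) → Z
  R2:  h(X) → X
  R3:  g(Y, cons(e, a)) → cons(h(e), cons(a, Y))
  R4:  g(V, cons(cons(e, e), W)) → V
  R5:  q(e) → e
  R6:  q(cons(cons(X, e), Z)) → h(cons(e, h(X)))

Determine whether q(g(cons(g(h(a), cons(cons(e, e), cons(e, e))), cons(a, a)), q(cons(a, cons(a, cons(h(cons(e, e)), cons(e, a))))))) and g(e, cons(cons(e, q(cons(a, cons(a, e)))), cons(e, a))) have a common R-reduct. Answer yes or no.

Reduce t₁ = q(g(cons(g(h(a), cons(cons(e, e), cons(e, e))), cons(a, a)), q(cons(a, cons(a, cons(h(cons(e, e)), cons(e, a))))))):
1. q(g(cons(g(h(a), cons(cons(e, e), cons(e, e))), cons(a, a)), q(cons(a, cons(a, cons(h(cons(e, e)), cons(e, a)))))))  →  q(g(cons(h(a), cons(a, a)), q(cons(a, cons(a, cons(h(cons(e, e)), cons(e, a)))))))   [R4 at 1.1.1]
2. q(g(cons(h(a), cons(a, a)), q(cons(a, cons(a, cons(h(cons(e, e)), cons(e, a)))))))  →  q(g(cons(a, cons(a, a)), q(cons(a, cons(a, cons(h(cons(e, e)), cons(e, a)))))))   [R2 at 1.1.1]
3. q(g(cons(a, cons(a, a)), q(cons(a, cons(a, cons(h(cons(e, e)), cons(e, a)))))))  →  q(g(cons(a, cons(a, a)), cons(h(cons(e, e)), cons(e, a))))   [R1 at 1.2]
4. q(g(cons(a, cons(a, a)), cons(h(cons(e, e)), cons(e, a))))  →  q(g(cons(a, cons(a, a)), cons(cons(e, e), cons(e, a))))   [R2 at 1.2.1]
5. q(g(cons(a, cons(a, a)), cons(cons(e, e), cons(e, a))))  →  q(cons(a, cons(a, a)))   [R4 at 1]
6. q(cons(a, cons(a, a)))  →  a   [R1 at ε]

Reduce t₂ = g(e, cons(cons(e, q(cons(a, cons(a, e)))), cons(e, a))):
1. g(e, cons(cons(e, q(cons(a, cons(a, e)))), cons(e, a)))  →  g(e, cons(cons(e, e), cons(e, a)))   [R1 at 2.1.2]
2. g(e, cons(cons(e, e), cons(e, a)))  →  e   [R4 at ε]

no — NF(t₁) = a, NF(t₂) = e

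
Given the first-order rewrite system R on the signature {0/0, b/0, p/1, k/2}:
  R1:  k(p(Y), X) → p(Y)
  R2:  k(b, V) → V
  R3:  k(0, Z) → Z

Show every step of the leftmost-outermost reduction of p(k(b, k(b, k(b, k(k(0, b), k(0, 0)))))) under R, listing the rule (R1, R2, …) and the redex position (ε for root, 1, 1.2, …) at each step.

p(0)

1. p(k(b, k(b, k(b, k(k(0, b), k(0, 0))))))  →  p(k(b, k(b, k(k(0, b), k(0, 0)))))   [R2 at 1]
2. p(k(b, k(b, k(k(0, b), k(0, 0)))))  →  p(k(b, k(k(0, b), k(0, 0))))   [R2 at 1]
3. p(k(b, k(k(0, b), k(0, 0))))  →  p(k(k(0, b), k(0, 0)))   [R2 at 1]
4. p(k(k(0, b), k(0, 0)))  →  p(k(b, k(0, 0)))   [R3 at 1.1]
5. p(k(b, k(0, 0)))  →  p(k(0, 0))   [R2 at 1]
6. p(k(0, 0))  →  p(0)   [R3 at 1]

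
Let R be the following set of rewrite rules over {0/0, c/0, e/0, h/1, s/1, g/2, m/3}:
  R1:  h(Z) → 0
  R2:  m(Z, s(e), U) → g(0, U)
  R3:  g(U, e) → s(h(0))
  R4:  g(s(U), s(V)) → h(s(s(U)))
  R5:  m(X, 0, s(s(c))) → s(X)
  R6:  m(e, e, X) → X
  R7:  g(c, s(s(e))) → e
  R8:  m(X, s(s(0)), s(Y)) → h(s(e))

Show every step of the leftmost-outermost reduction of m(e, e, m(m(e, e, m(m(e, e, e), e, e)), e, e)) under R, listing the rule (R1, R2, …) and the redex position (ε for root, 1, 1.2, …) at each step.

1. m(e, e, m(m(e, e, m(m(e, e, e), e, e)), e, e))  →  m(m(e, e, m(m(e, e, e), e, e)), e, e)   [R6 at ε]
2. m(m(e, e, m(m(e, e, e), e, e)), e, e)  →  m(m(m(e, e, e), e, e), e, e)   [R6 at 1]
3. m(m(m(e, e, e), e, e), e, e)  →  m(m(e, e, e), e, e)   [R6 at 1.1]
4. m(m(e, e, e), e, e)  →  m(e, e, e)   [R6 at 1]
5. m(e, e, e)  →  e   [R6 at ε]

e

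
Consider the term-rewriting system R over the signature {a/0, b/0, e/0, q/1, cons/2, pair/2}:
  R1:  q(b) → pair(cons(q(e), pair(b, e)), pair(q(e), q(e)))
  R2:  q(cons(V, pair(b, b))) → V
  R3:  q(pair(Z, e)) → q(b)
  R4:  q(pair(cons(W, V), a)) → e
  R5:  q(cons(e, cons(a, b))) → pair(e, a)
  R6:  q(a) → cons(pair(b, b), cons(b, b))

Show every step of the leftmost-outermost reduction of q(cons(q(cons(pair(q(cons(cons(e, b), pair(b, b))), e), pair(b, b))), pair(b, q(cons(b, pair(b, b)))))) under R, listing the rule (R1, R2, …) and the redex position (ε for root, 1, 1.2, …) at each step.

1. q(cons(q(cons(pair(q(cons(cons(e, b), pair(b, b))), e), pair(b, b))), pair(b, q(cons(b, pair(b, b))))))  →  q(cons(pair(q(cons(cons(e, b), pair(b, b))), e), pair(b, q(cons(b, pair(b, b))))))   [R2 at 1.1]
2. q(cons(pair(q(cons(cons(e, b), pair(b, b))), e), pair(b, q(cons(b, pair(b, b))))))  →  q(cons(pair(cons(e, b), e), pair(b, q(cons(b, pair(b, b))))))   [R2 at 1.1.1]
3. q(cons(pair(cons(e, b), e), pair(b, q(cons(b, pair(b, b))))))  →  q(cons(pair(cons(e, b), e), pair(b, b)))   [R2 at 1.2.2]
4. q(cons(pair(cons(e, b), e), pair(b, b)))  →  pair(cons(e, b), e)   [R2 at ε]

pair(cons(e, b), e)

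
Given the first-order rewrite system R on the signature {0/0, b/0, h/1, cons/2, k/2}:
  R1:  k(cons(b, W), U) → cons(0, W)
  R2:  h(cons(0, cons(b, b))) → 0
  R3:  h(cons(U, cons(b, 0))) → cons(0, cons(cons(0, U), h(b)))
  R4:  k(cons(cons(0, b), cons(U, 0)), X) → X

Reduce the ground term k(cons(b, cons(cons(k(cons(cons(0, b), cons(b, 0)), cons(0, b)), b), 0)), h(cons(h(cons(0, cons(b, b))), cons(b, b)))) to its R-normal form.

1. k(cons(b, cons(cons(k(cons(cons(0, b), cons(b, 0)), cons(0, b)), b), 0)), h(cons(h(cons(0, cons(b, b))), cons(b, b))))  →  cons(0, cons(cons(k(cons(cons(0, b), cons(b, 0)), cons(0, b)), b), 0))   [R1 at ε]
2. cons(0, cons(cons(k(cons(cons(0, b), cons(b, 0)), cons(0, b)), b), 0))  →  cons(0, cons(cons(cons(0, b), b), 0))   [R4 at 2.1.1]

cons(0, cons(cons(cons(0, b), b), 0))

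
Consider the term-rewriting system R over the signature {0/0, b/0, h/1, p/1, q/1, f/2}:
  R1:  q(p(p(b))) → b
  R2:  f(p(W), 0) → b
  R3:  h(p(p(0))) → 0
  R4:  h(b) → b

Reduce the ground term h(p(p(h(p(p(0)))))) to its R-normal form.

1. h(p(p(h(p(p(0))))))  →  h(p(p(0)))   [R3 at 1.1.1]
2. h(p(p(0)))  →  0   [R3 at ε]

0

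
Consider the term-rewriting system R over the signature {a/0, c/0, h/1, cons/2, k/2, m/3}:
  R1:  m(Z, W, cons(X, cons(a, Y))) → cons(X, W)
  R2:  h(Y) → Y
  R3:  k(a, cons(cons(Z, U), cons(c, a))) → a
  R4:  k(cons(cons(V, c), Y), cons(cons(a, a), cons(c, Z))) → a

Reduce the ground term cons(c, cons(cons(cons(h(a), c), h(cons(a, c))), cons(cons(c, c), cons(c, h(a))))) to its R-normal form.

1. cons(c, cons(cons(cons(h(a), c), h(cons(a, c))), cons(cons(c, c), cons(c, h(a)))))  →  cons(c, cons(cons(cons(a, c), h(cons(a, c))), cons(cons(c, c), cons(c, h(a)))))   [R2 at 2.1.1.1]
2. cons(c, cons(cons(cons(a, c), h(cons(a, c))), cons(cons(c, c), cons(c, h(a)))))  →  cons(c, cons(cons(cons(a, c), cons(a, c)), cons(cons(c, c), cons(c, h(a)))))   [R2 at 2.1.2]
3. cons(c, cons(cons(cons(a, c), cons(a, c)), cons(cons(c, c), cons(c, h(a)))))  →  cons(c, cons(cons(cons(a, c), cons(a, c)), cons(cons(c, c), cons(c, a))))   [R2 at 2.2.2.2]

cons(c, cons(cons(cons(a, c), cons(a, c)), cons(cons(c, c), cons(c, a))))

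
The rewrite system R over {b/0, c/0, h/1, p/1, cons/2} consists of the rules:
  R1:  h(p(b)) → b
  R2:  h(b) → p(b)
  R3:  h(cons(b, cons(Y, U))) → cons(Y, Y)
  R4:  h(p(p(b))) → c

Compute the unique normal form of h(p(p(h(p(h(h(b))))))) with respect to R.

1. h(p(p(h(p(h(h(b)))))))  →  h(p(p(h(p(h(p(b)))))))   [R2 at 1.1.1.1.1.1]
2. h(p(p(h(p(h(p(b)))))))  →  h(p(p(h(p(b)))))   [R1 at 1.1.1.1.1]
3. h(p(p(h(p(b)))))  →  h(p(p(b)))   [R1 at 1.1.1]
4. h(p(p(b)))  →  c   [R4 at ε]

c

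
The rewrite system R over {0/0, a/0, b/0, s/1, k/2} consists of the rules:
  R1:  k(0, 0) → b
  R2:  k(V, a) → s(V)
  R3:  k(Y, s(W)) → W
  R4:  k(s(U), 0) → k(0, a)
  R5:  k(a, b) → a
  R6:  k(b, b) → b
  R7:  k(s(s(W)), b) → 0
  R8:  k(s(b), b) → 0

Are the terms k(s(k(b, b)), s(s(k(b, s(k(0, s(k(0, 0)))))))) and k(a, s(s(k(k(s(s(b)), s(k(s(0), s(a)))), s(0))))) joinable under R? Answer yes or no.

no — NF(t₁) = s(b), NF(t₂) = s(0)

Reduce t₁ = k(s(k(b, b)), s(s(k(b, s(k(0, s(k(0, 0)))))))):
1. k(s(k(b, b)), s(s(k(b, s(k(0, s(k(0, 0))))))))  →  s(k(b, s(k(0, s(k(0, 0))))))   [R3 at ε]
2. s(k(b, s(k(0, s(k(0, 0))))))  →  s(k(0, s(k(0, 0))))   [R3 at 1]
3. s(k(0, s(k(0, 0))))  →  s(k(0, 0))   [R3 at 1]
4. s(k(0, 0))  →  s(b)   [R1 at 1]

Reduce t₂ = k(a, s(s(k(k(s(s(b)), s(k(s(0), s(a)))), s(0))))):
1. k(a, s(s(k(k(s(s(b)), s(k(s(0), s(a)))), s(0)))))  →  s(k(k(s(s(b)), s(k(s(0), s(a)))), s(0)))   [R3 at ε]
2. s(k(k(s(s(b)), s(k(s(0), s(a)))), s(0)))  →  s(0)   [R3 at 1]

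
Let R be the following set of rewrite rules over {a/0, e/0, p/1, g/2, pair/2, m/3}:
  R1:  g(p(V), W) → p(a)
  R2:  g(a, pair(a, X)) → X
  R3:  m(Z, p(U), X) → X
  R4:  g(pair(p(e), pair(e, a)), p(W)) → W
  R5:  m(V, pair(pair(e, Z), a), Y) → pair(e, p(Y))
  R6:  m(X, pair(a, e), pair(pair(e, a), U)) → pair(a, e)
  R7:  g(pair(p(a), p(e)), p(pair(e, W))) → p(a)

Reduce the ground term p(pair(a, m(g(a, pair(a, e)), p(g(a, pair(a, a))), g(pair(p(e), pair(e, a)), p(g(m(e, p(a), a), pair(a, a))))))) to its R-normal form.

1. p(pair(a, m(g(a, pair(a, e)), p(g(a, pair(a, a))), g(pair(p(e), pair(e, a)), p(g(m(e, p(a), a), pair(a, a)))))))  →  p(pair(a, g(pair(p(e), pair(e, a)), p(g(m(e, p(a), a), pair(a, a))))))   [R3 at 1.2]
2. p(pair(a, g(pair(p(e), pair(e, a)), p(g(m(e, p(a), a), pair(a, a))))))  →  p(pair(a, g(m(e, p(a), a), pair(a, a))))   [R4 at 1.2]
3. p(pair(a, g(m(e, p(a), a), pair(a, a))))  →  p(pair(a, g(a, pair(a, a))))   [R3 at 1.2.1]
4. p(pair(a, g(a, pair(a, a))))  →  p(pair(a, a))   [R2 at 1.2]

p(pair(a, a))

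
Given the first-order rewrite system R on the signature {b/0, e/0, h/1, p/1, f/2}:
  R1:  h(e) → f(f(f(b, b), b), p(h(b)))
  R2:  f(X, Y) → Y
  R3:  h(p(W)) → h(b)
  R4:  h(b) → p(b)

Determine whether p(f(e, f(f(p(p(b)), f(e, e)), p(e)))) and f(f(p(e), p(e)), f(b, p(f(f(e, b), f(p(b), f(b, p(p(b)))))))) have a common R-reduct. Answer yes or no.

no — NF(t₁) = p(p(e)), NF(t₂) = p(p(p(b)))

Reduce t₁ = p(f(e, f(f(p(p(b)), f(e, e)), p(e)))):
1. p(f(e, f(f(p(p(b)), f(e, e)), p(e))))  →  p(f(f(p(p(b)), f(e, e)), p(e)))   [R2 at 1]
2. p(f(f(p(p(b)), f(e, e)), p(e)))  →  p(p(e))   [R2 at 1]

Reduce t₂ = f(f(p(e), p(e)), f(b, p(f(f(e, b), f(p(b), f(b, p(p(b)))))))):
1. f(f(p(e), p(e)), f(b, p(f(f(e, b), f(p(b), f(b, p(p(b))))))))  →  f(b, p(f(f(e, b), f(p(b), f(b, p(p(b)))))))   [R2 at ε]
2. f(b, p(f(f(e, b), f(p(b), f(b, p(p(b)))))))  →  p(f(f(e, b), f(p(b), f(b, p(p(b))))))   [R2 at ε]
3. p(f(f(e, b), f(p(b), f(b, p(p(b))))))  →  p(f(p(b), f(b, p(p(b)))))   [R2 at 1]
4. p(f(p(b), f(b, p(p(b)))))  →  p(f(b, p(p(b))))   [R2 at 1]
5. p(f(b, p(p(b))))  →  p(p(p(b)))   [R2 at 1]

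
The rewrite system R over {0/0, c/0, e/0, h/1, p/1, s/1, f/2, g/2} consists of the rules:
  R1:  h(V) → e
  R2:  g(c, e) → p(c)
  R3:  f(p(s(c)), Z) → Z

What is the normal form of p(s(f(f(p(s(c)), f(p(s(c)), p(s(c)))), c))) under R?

p(s(c))

1. p(s(f(f(p(s(c)), f(p(s(c)), p(s(c)))), c)))  →  p(s(f(f(p(s(c)), p(s(c))), c)))   [R3 at 1.1.1]
2. p(s(f(f(p(s(c)), p(s(c))), c)))  →  p(s(f(p(s(c)), c)))   [R3 at 1.1.1]
3. p(s(f(p(s(c)), c)))  →  p(s(c))   [R3 at 1.1]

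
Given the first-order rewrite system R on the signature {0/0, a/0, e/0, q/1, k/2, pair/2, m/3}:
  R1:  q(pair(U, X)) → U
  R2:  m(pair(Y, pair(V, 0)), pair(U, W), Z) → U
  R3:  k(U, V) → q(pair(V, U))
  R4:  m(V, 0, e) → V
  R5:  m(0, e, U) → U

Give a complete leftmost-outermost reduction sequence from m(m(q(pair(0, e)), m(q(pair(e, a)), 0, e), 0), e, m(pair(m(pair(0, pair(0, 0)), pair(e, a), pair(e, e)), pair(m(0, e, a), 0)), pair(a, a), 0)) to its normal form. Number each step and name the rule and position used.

a

1. m(m(q(pair(0, e)), m(q(pair(e, a)), 0, e), 0), e, m(pair(m(pair(0, pair(0, 0)), pair(e, a), pair(e, e)), pair(m(0, e, a), 0)), pair(a, a), 0))  →  m(m(0, m(q(pair(e, a)), 0, e), 0), e, m(pair(m(pair(0, pair(0, 0)), pair(e, a), pair(e, e)), pair(m(0, e, a), 0)), pair(a, a), 0))   [R1 at 1.1]
2. m(m(0, m(q(pair(e, a)), 0, e), 0), e, m(pair(m(pair(0, pair(0, 0)), pair(e, a), pair(e, e)), pair(m(0, e, a), 0)), pair(a, a), 0))  →  m(m(0, q(pair(e, a)), 0), e, m(pair(m(pair(0, pair(0, 0)), pair(e, a), pair(e, e)), pair(m(0, e, a), 0)), pair(a, a), 0))   [R4 at 1.2]
3. m(m(0, q(pair(e, a)), 0), e, m(pair(m(pair(0, pair(0, 0)), pair(e, a), pair(e, e)), pair(m(0, e, a), 0)), pair(a, a), 0))  →  m(m(0, e, 0), e, m(pair(m(pair(0, pair(0, 0)), pair(e, a), pair(e, e)), pair(m(0, e, a), 0)), pair(a, a), 0))   [R1 at 1.2]
4. m(m(0, e, 0), e, m(pair(m(pair(0, pair(0, 0)), pair(e, a), pair(e, e)), pair(m(0, e, a), 0)), pair(a, a), 0))  →  m(0, e, m(pair(m(pair(0, pair(0, 0)), pair(e, a), pair(e, e)), pair(m(0, e, a), 0)), pair(a, a), 0))   [R5 at 1]
5. m(0, e, m(pair(m(pair(0, pair(0, 0)), pair(e, a), pair(e, e)), pair(m(0, e, a), 0)), pair(a, a), 0))  →  m(pair(m(pair(0, pair(0, 0)), pair(e, a), pair(e, e)), pair(m(0, e, a), 0)), pair(a, a), 0)   [R5 at ε]
6. m(pair(m(pair(0, pair(0, 0)), pair(e, a), pair(e, e)), pair(m(0, e, a), 0)), pair(a, a), 0)  →  a   [R2 at ε]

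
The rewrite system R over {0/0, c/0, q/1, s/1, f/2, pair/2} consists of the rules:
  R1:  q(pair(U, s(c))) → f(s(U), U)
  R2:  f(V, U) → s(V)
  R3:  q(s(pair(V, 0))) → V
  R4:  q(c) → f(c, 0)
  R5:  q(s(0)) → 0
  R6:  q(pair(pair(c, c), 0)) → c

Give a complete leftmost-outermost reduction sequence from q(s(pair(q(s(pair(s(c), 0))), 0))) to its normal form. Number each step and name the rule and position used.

1. q(s(pair(q(s(pair(s(c), 0))), 0)))  →  q(s(pair(s(c), 0)))   [R3 at ε]
2. q(s(pair(s(c), 0)))  →  s(c)   [R3 at ε]

s(c)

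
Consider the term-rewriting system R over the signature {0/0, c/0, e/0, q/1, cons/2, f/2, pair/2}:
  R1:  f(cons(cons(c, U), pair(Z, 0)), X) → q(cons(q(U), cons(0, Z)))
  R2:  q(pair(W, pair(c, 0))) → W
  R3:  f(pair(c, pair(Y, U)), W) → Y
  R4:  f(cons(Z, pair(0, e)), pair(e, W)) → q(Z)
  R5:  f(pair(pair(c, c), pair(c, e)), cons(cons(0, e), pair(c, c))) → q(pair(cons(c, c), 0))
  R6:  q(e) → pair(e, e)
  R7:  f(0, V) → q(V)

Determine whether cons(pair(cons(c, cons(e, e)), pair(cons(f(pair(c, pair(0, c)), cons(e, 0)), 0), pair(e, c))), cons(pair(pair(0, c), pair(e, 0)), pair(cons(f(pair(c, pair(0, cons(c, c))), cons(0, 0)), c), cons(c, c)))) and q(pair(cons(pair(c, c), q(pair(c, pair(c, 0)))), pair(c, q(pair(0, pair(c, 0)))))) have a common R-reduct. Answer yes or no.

no — NF(t₁) = cons(pair(cons(c, cons(e, e)), pair(cons(0, 0), pair(e, c))), cons(pair(pair(0, c), pair(e, 0)), pair(cons(0, c), cons(c, c)))), NF(t₂) = cons(pair(c, c), c)

Reduce t₁ = cons(pair(cons(c, cons(e, e)), pair(cons(f(pair(c, pair(0, c)), cons(e, 0)), 0), pair(e, c))), cons(pair(pair(0, c), pair(e, 0)), pair(cons(f(pair(c, pair(0, cons(c, c))), cons(0, 0)), c), cons(c, c)))):
1. cons(pair(cons(c, cons(e, e)), pair(cons(f(pair(c, pair(0, c)), cons(e, 0)), 0), pair(e, c))), cons(pair(pair(0, c), pair(e, 0)), pair(cons(f(pair(c, pair(0, cons(c, c))), cons(0, 0)), c), cons(c, c))))  →  cons(pair(cons(c, cons(e, e)), pair(cons(0, 0), pair(e, c))), cons(pair(pair(0, c), pair(e, 0)), pair(cons(f(pair(c, pair(0, cons(c, c))), cons(0, 0)), c), cons(c, c))))   [R3 at 1.2.1.1]
2. cons(pair(cons(c, cons(e, e)), pair(cons(0, 0), pair(e, c))), cons(pair(pair(0, c), pair(e, 0)), pair(cons(f(pair(c, pair(0, cons(c, c))), cons(0, 0)), c), cons(c, c))))  →  cons(pair(cons(c, cons(e, e)), pair(cons(0, 0), pair(e, c))), cons(pair(pair(0, c), pair(e, 0)), pair(cons(0, c), cons(c, c))))   [R3 at 2.2.1.1]

Reduce t₂ = q(pair(cons(pair(c, c), q(pair(c, pair(c, 0)))), pair(c, q(pair(0, pair(c, 0)))))):
1. q(pair(cons(pair(c, c), q(pair(c, pair(c, 0)))), pair(c, q(pair(0, pair(c, 0))))))  →  q(pair(cons(pair(c, c), c), pair(c, q(pair(0, pair(c, 0))))))   [R2 at 1.1.2]
2. q(pair(cons(pair(c, c), c), pair(c, q(pair(0, pair(c, 0))))))  →  q(pair(cons(pair(c, c), c), pair(c, 0)))   [R2 at 1.2.2]
3. q(pair(cons(pair(c, c), c), pair(c, 0)))  →  cons(pair(c, c), c)   [R2 at ε]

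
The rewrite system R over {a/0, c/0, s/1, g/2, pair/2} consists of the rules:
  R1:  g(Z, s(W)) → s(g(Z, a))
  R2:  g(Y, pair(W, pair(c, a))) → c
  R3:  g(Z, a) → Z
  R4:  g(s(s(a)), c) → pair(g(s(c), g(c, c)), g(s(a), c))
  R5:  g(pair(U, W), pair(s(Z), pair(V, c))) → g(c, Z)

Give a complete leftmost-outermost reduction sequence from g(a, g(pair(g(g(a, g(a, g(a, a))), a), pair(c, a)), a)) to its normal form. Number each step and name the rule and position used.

1. g(a, g(pair(g(g(a, g(a, g(a, a))), a), pair(c, a)), a))  →  g(a, pair(g(g(a, g(a, g(a, a))), a), pair(c, a)))   [R3 at 2]
2. g(a, pair(g(g(a, g(a, g(a, a))), a), pair(c, a)))  →  c   [R2 at ε]

c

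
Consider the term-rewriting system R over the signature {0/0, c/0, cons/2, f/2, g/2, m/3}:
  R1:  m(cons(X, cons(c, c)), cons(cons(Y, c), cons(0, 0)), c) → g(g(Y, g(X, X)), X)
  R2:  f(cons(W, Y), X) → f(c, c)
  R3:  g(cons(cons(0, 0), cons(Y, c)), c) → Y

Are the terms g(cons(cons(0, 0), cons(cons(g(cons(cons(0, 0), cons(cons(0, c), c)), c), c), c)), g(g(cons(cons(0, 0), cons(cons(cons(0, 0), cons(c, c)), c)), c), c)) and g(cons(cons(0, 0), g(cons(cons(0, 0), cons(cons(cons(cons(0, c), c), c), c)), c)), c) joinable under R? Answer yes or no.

Reduce t₁ = g(cons(cons(0, 0), cons(cons(g(cons(cons(0, 0), cons(cons(0, c), c)), c), c), c)), g(g(cons(cons(0, 0), cons(cons(cons(0, 0), cons(c, c)), c)), c), c)):
1. g(cons(cons(0, 0), cons(cons(g(cons(cons(0, 0), cons(cons(0, c), c)), c), c), c)), g(g(cons(cons(0, 0), cons(cons(cons(0, 0), cons(c, c)), c)), c), c))  →  g(cons(cons(0, 0), cons(cons(cons(0, c), c), c)), g(g(cons(cons(0, 0), cons(cons(cons(0, 0), cons(c, c)), c)), c), c))   [R3 at 1.2.1.1]
2. g(cons(cons(0, 0), cons(cons(cons(0, c), c), c)), g(g(cons(cons(0, 0), cons(cons(cons(0, 0), cons(c, c)), c)), c), c))  →  g(cons(cons(0, 0), cons(cons(cons(0, c), c), c)), g(cons(cons(0, 0), cons(c, c)), c))   [R3 at 2.1]
3. g(cons(cons(0, 0), cons(cons(cons(0, c), c), c)), g(cons(cons(0, 0), cons(c, c)), c))  →  g(cons(cons(0, 0), cons(cons(cons(0, c), c), c)), c)   [R3 at 2]
4. g(cons(cons(0, 0), cons(cons(cons(0, c), c), c)), c)  →  cons(cons(0, c), c)   [R3 at ε]

Reduce t₂ = g(cons(cons(0, 0), g(cons(cons(0, 0), cons(cons(cons(cons(0, c), c), c), c)), c)), c):
1. g(cons(cons(0, 0), g(cons(cons(0, 0), cons(cons(cons(cons(0, c), c), c), c)), c)), c)  →  g(cons(cons(0, 0), cons(cons(cons(0, c), c), c)), c)   [R3 at 1.2]
2. g(cons(cons(0, 0), cons(cons(cons(0, c), c), c)), c)  →  cons(cons(0, c), c)   [R3 at ε]

yes — NF(t₁) = cons(cons(0, c), c), NF(t₂) = cons(cons(0, c), c)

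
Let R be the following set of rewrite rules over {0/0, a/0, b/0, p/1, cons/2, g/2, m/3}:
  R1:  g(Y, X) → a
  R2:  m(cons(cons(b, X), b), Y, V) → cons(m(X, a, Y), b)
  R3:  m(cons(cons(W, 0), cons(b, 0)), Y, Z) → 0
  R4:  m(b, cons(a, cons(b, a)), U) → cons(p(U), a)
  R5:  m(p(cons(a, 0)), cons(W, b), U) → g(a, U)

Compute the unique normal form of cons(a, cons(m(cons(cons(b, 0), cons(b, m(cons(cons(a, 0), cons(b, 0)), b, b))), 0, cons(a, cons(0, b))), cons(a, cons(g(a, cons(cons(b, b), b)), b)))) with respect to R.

1. cons(a, cons(m(cons(cons(b, 0), cons(b, m(cons(cons(a, 0), cons(b, 0)), b, b))), 0, cons(a, cons(0, b))), cons(a, cons(g(a, cons(cons(b, b), b)), b))))  →  cons(a, cons(m(cons(cons(b, 0), cons(b, 0)), 0, cons(a, cons(0, b))), cons(a, cons(g(a, cons(cons(b, b), b)), b))))   [R3 at 2.1.1.2.2]
2. cons(a, cons(m(cons(cons(b, 0), cons(b, 0)), 0, cons(a, cons(0, b))), cons(a, cons(g(a, cons(cons(b, b), b)), b))))  →  cons(a, cons(0, cons(a, cons(g(a, cons(cons(b, b), b)), b))))   [R3 at 2.1]
3. cons(a, cons(0, cons(a, cons(g(a, cons(cons(b, b), b)), b))))  →  cons(a, cons(0, cons(a, cons(a, b))))   [R1 at 2.2.2.1]

cons(a, cons(0, cons(a, cons(a, b))))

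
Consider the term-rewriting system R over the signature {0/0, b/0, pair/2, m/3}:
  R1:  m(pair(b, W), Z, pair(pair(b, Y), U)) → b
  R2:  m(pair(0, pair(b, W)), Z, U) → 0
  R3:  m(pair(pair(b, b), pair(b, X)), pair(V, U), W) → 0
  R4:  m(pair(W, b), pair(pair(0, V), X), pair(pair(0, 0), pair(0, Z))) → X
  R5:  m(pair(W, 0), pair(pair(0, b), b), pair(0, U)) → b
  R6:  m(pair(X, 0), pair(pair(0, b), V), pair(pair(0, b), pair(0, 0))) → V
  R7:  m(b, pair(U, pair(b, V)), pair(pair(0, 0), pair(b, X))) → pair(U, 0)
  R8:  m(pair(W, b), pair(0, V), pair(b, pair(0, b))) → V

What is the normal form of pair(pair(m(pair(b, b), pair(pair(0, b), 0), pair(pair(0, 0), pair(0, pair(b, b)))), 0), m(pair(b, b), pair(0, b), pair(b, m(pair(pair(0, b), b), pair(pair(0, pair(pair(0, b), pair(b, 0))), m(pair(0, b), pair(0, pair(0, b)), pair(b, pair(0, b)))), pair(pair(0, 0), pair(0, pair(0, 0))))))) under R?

pair(pair(0, 0), b)

1. pair(pair(m(pair(b, b), pair(pair(0, b), 0), pair(pair(0, 0), pair(0, pair(b, b)))), 0), m(pair(b, b), pair(0, b), pair(b, m(pair(pair(0, b), b), pair(pair(0, pair(pair(0, b), pair(b, 0))), m(pair(0, b), pair(0, pair(0, b)), pair(b, pair(0, b)))), pair(pair(0, 0), pair(0, pair(0, 0)))))))  →  pair(pair(0, 0), m(pair(b, b), pair(0, b), pair(b, m(pair(pair(0, b), b), pair(pair(0, pair(pair(0, b), pair(b, 0))), m(pair(0, b), pair(0, pair(0, b)), pair(b, pair(0, b)))), pair(pair(0, 0), pair(0, pair(0, 0)))))))   [R4 at 1.1]
2. pair(pair(0, 0), m(pair(b, b), pair(0, b), pair(b, m(pair(pair(0, b), b), pair(pair(0, pair(pair(0, b), pair(b, 0))), m(pair(0, b), pair(0, pair(0, b)), pair(b, pair(0, b)))), pair(pair(0, 0), pair(0, pair(0, 0)))))))  →  pair(pair(0, 0), m(pair(b, b), pair(0, b), pair(b, m(pair(0, b), pair(0, pair(0, b)), pair(b, pair(0, b))))))   [R4 at 2.3.2]
3. pair(pair(0, 0), m(pair(b, b), pair(0, b), pair(b, m(pair(0, b), pair(0, pair(0, b)), pair(b, pair(0, b))))))  →  pair(pair(0, 0), m(pair(b, b), pair(0, b), pair(b, pair(0, b))))   [R8 at 2.3.2]
4. pair(pair(0, 0), m(pair(b, b), pair(0, b), pair(b, pair(0, b))))  →  pair(pair(0, 0), b)   [R8 at 2]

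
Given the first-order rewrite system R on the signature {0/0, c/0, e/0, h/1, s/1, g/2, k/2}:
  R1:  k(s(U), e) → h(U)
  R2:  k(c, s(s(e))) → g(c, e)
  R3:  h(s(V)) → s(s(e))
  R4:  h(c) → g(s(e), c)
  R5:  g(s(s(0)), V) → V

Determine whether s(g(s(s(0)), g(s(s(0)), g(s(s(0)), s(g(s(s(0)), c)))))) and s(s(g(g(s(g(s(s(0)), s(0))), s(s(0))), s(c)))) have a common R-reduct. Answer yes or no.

no — NF(t₁) = s(s(c)), NF(t₂) = s(s(s(c)))

Reduce t₁ = s(g(s(s(0)), g(s(s(0)), g(s(s(0)), s(g(s(s(0)), c)))))):
1. s(g(s(s(0)), g(s(s(0)), g(s(s(0)), s(g(s(s(0)), c))))))  →  s(g(s(s(0)), g(s(s(0)), s(g(s(s(0)), c)))))   [R5 at 1]
2. s(g(s(s(0)), g(s(s(0)), s(g(s(s(0)), c)))))  →  s(g(s(s(0)), s(g(s(s(0)), c))))   [R5 at 1]
3. s(g(s(s(0)), s(g(s(s(0)), c))))  →  s(s(g(s(s(0)), c)))   [R5 at 1]
4. s(s(g(s(s(0)), c)))  →  s(s(c))   [R5 at 1.1]

Reduce t₂ = s(s(g(g(s(g(s(s(0)), s(0))), s(s(0))), s(c)))):
1. s(s(g(g(s(g(s(s(0)), s(0))), s(s(0))), s(c))))  →  s(s(g(g(s(s(0)), s(s(0))), s(c))))   [R5 at 1.1.1.1.1]
2. s(s(g(g(s(s(0)), s(s(0))), s(c))))  →  s(s(g(s(s(0)), s(c))))   [R5 at 1.1.1]
3. s(s(g(s(s(0)), s(c))))  →  s(s(s(c)))   [R5 at 1.1]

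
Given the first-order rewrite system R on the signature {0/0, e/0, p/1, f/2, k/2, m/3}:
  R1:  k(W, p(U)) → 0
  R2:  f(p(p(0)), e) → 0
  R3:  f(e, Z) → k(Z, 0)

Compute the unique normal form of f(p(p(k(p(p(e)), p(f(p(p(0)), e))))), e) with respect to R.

1. f(p(p(k(p(p(e)), p(f(p(p(0)), e))))), e)  →  f(p(p(0)), e)   [R1 at 1.1.1]
2. f(p(p(0)), e)  →  0   [R2 at ε]

0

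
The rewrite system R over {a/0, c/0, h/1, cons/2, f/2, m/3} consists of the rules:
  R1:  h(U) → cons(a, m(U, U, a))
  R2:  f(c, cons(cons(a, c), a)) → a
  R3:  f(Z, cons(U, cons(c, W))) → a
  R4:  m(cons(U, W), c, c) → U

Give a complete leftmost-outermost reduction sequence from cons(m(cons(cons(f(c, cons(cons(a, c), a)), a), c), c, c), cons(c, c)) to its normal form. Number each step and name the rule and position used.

1. cons(m(cons(cons(f(c, cons(cons(a, c), a)), a), c), c, c), cons(c, c))  →  cons(cons(f(c, cons(cons(a, c), a)), a), cons(c, c))   [R4 at 1]
2. cons(cons(f(c, cons(cons(a, c), a)), a), cons(c, c))  →  cons(cons(a, a), cons(c, c))   [R2 at 1.1]

cons(cons(a, a), cons(c, c))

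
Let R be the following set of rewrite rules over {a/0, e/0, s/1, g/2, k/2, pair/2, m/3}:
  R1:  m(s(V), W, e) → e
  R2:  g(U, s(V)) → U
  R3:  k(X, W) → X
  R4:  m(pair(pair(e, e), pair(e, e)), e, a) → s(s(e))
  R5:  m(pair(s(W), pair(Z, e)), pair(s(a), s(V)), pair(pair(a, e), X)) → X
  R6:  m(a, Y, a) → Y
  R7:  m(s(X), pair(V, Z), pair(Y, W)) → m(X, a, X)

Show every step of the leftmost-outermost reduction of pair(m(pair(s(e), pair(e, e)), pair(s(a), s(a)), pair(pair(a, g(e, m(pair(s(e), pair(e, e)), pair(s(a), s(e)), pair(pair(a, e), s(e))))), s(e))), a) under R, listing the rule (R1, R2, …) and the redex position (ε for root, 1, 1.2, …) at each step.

pair(s(e), a)

1. pair(m(pair(s(e), pair(e, e)), pair(s(a), s(a)), pair(pair(a, g(e, m(pair(s(e), pair(e, e)), pair(s(a), s(e)), pair(pair(a, e), s(e))))), s(e))), a)  →  pair(m(pair(s(e), pair(e, e)), pair(s(a), s(a)), pair(pair(a, g(e, s(e))), s(e))), a)   [R5 at 1.3.1.2.2]
2. pair(m(pair(s(e), pair(e, e)), pair(s(a), s(a)), pair(pair(a, g(e, s(e))), s(e))), a)  →  pair(m(pair(s(e), pair(e, e)), pair(s(a), s(a)), pair(pair(a, e), s(e))), a)   [R2 at 1.3.1.2]
3. pair(m(pair(s(e), pair(e, e)), pair(s(a), s(a)), pair(pair(a, e), s(e))), a)  →  pair(s(e), a)   [R5 at 1]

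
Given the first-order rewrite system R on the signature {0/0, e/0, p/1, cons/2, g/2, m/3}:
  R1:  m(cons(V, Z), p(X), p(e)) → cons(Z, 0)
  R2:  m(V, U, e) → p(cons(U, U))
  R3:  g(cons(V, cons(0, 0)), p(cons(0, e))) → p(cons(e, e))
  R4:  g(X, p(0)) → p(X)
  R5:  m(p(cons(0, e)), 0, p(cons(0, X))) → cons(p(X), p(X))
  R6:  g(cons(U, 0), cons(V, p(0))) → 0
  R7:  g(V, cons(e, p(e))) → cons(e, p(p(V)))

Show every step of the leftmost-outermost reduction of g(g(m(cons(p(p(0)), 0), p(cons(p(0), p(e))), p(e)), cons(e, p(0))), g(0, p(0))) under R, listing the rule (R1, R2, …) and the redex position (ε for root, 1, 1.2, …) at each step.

p(0)

1. g(g(m(cons(p(p(0)), 0), p(cons(p(0), p(e))), p(e)), cons(e, p(0))), g(0, p(0)))  →  g(g(cons(0, 0), cons(e, p(0))), g(0, p(0)))   [R1 at 1.1]
2. g(g(cons(0, 0), cons(e, p(0))), g(0, p(0)))  →  g(0, g(0, p(0)))   [R6 at 1]
3. g(0, g(0, p(0)))  →  g(0, p(0))   [R4 at 2]
4. g(0, p(0))  →  p(0)   [R4 at ε]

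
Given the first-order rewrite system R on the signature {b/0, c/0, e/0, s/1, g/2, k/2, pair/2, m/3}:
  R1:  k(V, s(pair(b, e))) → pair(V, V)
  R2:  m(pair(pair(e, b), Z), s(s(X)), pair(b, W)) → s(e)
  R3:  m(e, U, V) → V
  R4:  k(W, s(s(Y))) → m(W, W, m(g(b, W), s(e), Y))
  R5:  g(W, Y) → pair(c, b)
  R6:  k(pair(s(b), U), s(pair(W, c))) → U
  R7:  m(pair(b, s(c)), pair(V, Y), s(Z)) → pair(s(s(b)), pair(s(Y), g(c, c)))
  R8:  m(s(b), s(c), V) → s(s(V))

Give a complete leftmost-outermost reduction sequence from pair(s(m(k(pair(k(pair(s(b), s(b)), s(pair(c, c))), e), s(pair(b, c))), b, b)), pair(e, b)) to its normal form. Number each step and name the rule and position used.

pair(s(b), pair(e, b))

1. pair(s(m(k(pair(k(pair(s(b), s(b)), s(pair(c, c))), e), s(pair(b, c))), b, b)), pair(e, b))  →  pair(s(m(k(pair(s(b), e), s(pair(b, c))), b, b)), pair(e, b))   [R6 at 1.1.1.1.1]
2. pair(s(m(k(pair(s(b), e), s(pair(b, c))), b, b)), pair(e, b))  →  pair(s(m(e, b, b)), pair(e, b))   [R6 at 1.1.1]
3. pair(s(m(e, b, b)), pair(e, b))  →  pair(s(b), pair(e, b))   [R3 at 1.1]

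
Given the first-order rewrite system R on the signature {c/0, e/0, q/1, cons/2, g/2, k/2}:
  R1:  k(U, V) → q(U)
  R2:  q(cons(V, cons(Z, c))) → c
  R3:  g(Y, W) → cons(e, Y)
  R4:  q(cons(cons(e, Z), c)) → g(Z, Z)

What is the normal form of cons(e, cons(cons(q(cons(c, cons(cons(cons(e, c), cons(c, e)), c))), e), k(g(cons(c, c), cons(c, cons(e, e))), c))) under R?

1. cons(e, cons(cons(q(cons(c, cons(cons(cons(e, c), cons(c, e)), c))), e), k(g(cons(c, c), cons(c, cons(e, e))), c)))  →  cons(e, cons(cons(c, e), k(g(cons(c, c), cons(c, cons(e, e))), c)))   [R2 at 2.1.1]
2. cons(e, cons(cons(c, e), k(g(cons(c, c), cons(c, cons(e, e))), c)))  →  cons(e, cons(cons(c, e), q(g(cons(c, c), cons(c, cons(e, e))))))   [R1 at 2.2]
3. cons(e, cons(cons(c, e), q(g(cons(c, c), cons(c, cons(e, e))))))  →  cons(e, cons(cons(c, e), q(cons(e, cons(c, c)))))   [R3 at 2.2.1]
4. cons(e, cons(cons(c, e), q(cons(e, cons(c, c)))))  →  cons(e, cons(cons(c, e), c))   [R2 at 2.2]

cons(e, cons(cons(c, e), c))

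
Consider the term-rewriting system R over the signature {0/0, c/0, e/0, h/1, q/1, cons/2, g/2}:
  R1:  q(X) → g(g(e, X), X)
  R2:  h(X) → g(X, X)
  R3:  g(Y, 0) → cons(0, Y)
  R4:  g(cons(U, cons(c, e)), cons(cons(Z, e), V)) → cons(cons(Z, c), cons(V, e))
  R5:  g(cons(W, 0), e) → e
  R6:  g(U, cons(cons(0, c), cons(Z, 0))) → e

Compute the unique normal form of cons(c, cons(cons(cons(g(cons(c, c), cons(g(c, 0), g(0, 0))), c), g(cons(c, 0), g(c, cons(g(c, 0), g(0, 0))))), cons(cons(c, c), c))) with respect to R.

1. cons(c, cons(cons(cons(g(cons(c, c), cons(g(c, 0), g(0, 0))), c), g(cons(c, 0), g(c, cons(g(c, 0), g(0, 0))))), cons(cons(c, c), c)))  →  cons(c, cons(cons(cons(g(cons(c, c), cons(cons(0, c), g(0, 0))), c), g(cons(c, 0), g(c, cons(g(c, 0), g(0, 0))))), cons(cons(c, c), c)))   [R3 at 2.1.1.1.2.1]
2. cons(c, cons(cons(cons(g(cons(c, c), cons(cons(0, c), g(0, 0))), c), g(cons(c, 0), g(c, cons(g(c, 0), g(0, 0))))), cons(cons(c, c), c)))  →  cons(c, cons(cons(cons(g(cons(c, c), cons(cons(0, c), cons(0, 0))), c), g(cons(c, 0), g(c, cons(g(c, 0), g(0, 0))))), cons(cons(c, c), c)))   [R3 at 2.1.1.1.2.2]
3. cons(c, cons(cons(cons(g(cons(c, c), cons(cons(0, c), cons(0, 0))), c), g(cons(c, 0), g(c, cons(g(c, 0), g(0, 0))))), cons(cons(c, c), c)))  →  cons(c, cons(cons(cons(e, c), g(cons(c, 0), g(c, cons(g(c, 0), g(0, 0))))), cons(cons(c, c), c)))   [R6 at 2.1.1.1]
4. cons(c, cons(cons(cons(e, c), g(cons(c, 0), g(c, cons(g(c, 0), g(0, 0))))), cons(cons(c, c), c)))  →  cons(c, cons(cons(cons(e, c), g(cons(c, 0), g(c, cons(cons(0, c), g(0, 0))))), cons(cons(c, c), c)))   [R3 at 2.1.2.2.2.1]
5. cons(c, cons(cons(cons(e, c), g(cons(c, 0), g(c, cons(cons(0, c), g(0, 0))))), cons(cons(c, c), c)))  →  cons(c, cons(cons(cons(e, c), g(cons(c, 0), g(c, cons(cons(0, c), cons(0, 0))))), cons(cons(c, c), c)))   [R3 at 2.1.2.2.2.2]
6. cons(c, cons(cons(cons(e, c), g(cons(c, 0), g(c, cons(cons(0, c), cons(0, 0))))), cons(cons(c, c), c)))  →  cons(c, cons(cons(cons(e, c), g(cons(c, 0), e)), cons(cons(c, c), c)))   [R6 at 2.1.2.2]
7. cons(c, cons(cons(cons(e, c), g(cons(c, 0), e)), cons(cons(c, c), c)))  →  cons(c, cons(cons(cons(e, c), e), cons(cons(c, c), c)))   [R5 at 2.1.2]

cons(c, cons(cons(cons(e, c), e), cons(cons(c, c), c)))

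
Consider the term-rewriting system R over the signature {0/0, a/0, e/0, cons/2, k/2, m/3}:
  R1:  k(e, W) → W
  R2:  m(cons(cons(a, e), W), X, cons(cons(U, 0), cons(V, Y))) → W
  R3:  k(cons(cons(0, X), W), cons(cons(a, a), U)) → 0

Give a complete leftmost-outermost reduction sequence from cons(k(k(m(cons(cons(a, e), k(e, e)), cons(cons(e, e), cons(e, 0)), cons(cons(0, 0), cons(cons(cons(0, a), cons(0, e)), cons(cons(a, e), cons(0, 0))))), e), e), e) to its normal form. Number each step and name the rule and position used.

cons(e, e)

1. cons(k(k(m(cons(cons(a, e), k(e, e)), cons(cons(e, e), cons(e, 0)), cons(cons(0, 0), cons(cons(cons(0, a), cons(0, e)), cons(cons(a, e), cons(0, 0))))), e), e), e)  →  cons(k(k(k(e, e), e), e), e)   [R2 at 1.1.1]
2. cons(k(k(k(e, e), e), e), e)  →  cons(k(k(e, e), e), e)   [R1 at 1.1.1]
3. cons(k(k(e, e), e), e)  →  cons(k(e, e), e)   [R1 at 1.1]
4. cons(k(e, e), e)  →  cons(e, e)   [R1 at 1]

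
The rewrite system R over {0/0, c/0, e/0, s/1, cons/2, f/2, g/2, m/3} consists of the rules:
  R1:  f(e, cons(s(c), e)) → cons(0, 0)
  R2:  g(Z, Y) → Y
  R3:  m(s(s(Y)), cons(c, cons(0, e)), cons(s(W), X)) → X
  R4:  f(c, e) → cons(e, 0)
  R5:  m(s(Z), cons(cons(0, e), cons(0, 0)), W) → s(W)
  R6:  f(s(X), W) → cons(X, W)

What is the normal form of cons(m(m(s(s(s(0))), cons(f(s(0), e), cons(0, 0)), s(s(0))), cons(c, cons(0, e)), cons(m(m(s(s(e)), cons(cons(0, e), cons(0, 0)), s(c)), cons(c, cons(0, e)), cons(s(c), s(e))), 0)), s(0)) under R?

cons(0, s(0))

1. cons(m(m(s(s(s(0))), cons(f(s(0), e), cons(0, 0)), s(s(0))), cons(c, cons(0, e)), cons(m(m(s(s(e)), cons(cons(0, e), cons(0, 0)), s(c)), cons(c, cons(0, e)), cons(s(c), s(e))), 0)), s(0))  →  cons(m(m(s(s(s(0))), cons(cons(0, e), cons(0, 0)), s(s(0))), cons(c, cons(0, e)), cons(m(m(s(s(e)), cons(cons(0, e), cons(0, 0)), s(c)), cons(c, cons(0, e)), cons(s(c), s(e))), 0)), s(0))   [R6 at 1.1.2.1]
2. cons(m(m(s(s(s(0))), cons(cons(0, e), cons(0, 0)), s(s(0))), cons(c, cons(0, e)), cons(m(m(s(s(e)), cons(cons(0, e), cons(0, 0)), s(c)), cons(c, cons(0, e)), cons(s(c), s(e))), 0)), s(0))  →  cons(m(s(s(s(0))), cons(c, cons(0, e)), cons(m(m(s(s(e)), cons(cons(0, e), cons(0, 0)), s(c)), cons(c, cons(0, e)), cons(s(c), s(e))), 0)), s(0))   [R5 at 1.1]
3. cons(m(s(s(s(0))), cons(c, cons(0, e)), cons(m(m(s(s(e)), cons(cons(0, e), cons(0, 0)), s(c)), cons(c, cons(0, e)), cons(s(c), s(e))), 0)), s(0))  →  cons(m(s(s(s(0))), cons(c, cons(0, e)), cons(m(s(s(c)), cons(c, cons(0, e)), cons(s(c), s(e))), 0)), s(0))   [R5 at 1.3.1.1]
4. cons(m(s(s(s(0))), cons(c, cons(0, e)), cons(m(s(s(c)), cons(c, cons(0, e)), cons(s(c), s(e))), 0)), s(0))  →  cons(m(s(s(s(0))), cons(c, cons(0, e)), cons(s(e), 0)), s(0))   [R3 at 1.3.1]
5. cons(m(s(s(s(0))), cons(c, cons(0, e)), cons(s(e), 0)), s(0))  →  cons(0, s(0))   [R3 at 1]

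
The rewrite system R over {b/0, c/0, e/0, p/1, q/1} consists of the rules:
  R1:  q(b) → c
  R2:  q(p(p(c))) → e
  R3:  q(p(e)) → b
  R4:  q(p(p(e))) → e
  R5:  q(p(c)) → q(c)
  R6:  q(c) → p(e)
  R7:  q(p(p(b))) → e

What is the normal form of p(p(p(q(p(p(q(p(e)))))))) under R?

p(p(p(e)))

1. p(p(p(q(p(p(q(p(e))))))))  →  p(p(p(q(p(p(b))))))   [R3 at 1.1.1.1.1.1]
2. p(p(p(q(p(p(b))))))  →  p(p(p(e)))   [R7 at 1.1.1]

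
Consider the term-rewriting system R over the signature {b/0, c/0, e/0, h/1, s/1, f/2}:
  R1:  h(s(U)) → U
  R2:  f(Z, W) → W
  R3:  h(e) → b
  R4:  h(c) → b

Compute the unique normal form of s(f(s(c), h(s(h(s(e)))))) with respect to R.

1. s(f(s(c), h(s(h(s(e))))))  →  s(h(s(h(s(e)))))   [R2 at 1]
2. s(h(s(h(s(e)))))  →  s(h(s(e)))   [R1 at 1]
3. s(h(s(e)))  →  s(e)   [R1 at 1]

s(e)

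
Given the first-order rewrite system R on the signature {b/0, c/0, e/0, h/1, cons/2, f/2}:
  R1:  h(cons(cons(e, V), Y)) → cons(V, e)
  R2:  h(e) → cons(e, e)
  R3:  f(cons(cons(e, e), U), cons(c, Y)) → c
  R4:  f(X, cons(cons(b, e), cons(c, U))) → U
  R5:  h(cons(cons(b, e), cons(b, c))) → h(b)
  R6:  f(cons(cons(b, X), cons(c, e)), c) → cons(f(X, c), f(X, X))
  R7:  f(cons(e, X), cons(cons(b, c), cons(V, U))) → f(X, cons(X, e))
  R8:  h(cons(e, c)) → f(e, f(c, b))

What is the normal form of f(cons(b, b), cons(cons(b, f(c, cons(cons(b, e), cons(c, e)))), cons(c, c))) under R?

c

1. f(cons(b, b), cons(cons(b, f(c, cons(cons(b, e), cons(c, e)))), cons(c, c)))  →  f(cons(b, b), cons(cons(b, e), cons(c, c)))   [R4 at 2.1.2]
2. f(cons(b, b), cons(cons(b, e), cons(c, c)))  →  c   [R4 at ε]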